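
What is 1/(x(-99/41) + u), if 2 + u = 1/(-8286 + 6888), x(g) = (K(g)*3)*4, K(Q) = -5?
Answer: -1398/86677 ≈ -0.016129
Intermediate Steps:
x(g) = -60 (x(g) = -5*3*4 = -15*4 = -60)
u = -2797/1398 (u = -2 + 1/(-8286 + 6888) = -2 + 1/(-1398) = -2 - 1/1398 = -2797/1398 ≈ -2.0007)
1/(x(-99/41) + u) = 1/(-60 - 2797/1398) = 1/(-86677/1398) = -1398/86677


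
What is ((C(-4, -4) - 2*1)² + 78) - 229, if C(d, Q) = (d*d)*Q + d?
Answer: 4749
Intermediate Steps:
C(d, Q) = d + Q*d² (C(d, Q) = d²*Q + d = Q*d² + d = d + Q*d²)
((C(-4, -4) - 2*1)² + 78) - 229 = ((-4*(1 - 4*(-4)) - 2*1)² + 78) - 229 = ((-4*(1 + 16) - 2)² + 78) - 229 = ((-4*17 - 2)² + 78) - 229 = ((-68 - 2)² + 78) - 229 = ((-70)² + 78) - 229 = (4900 + 78) - 229 = 4978 - 229 = 4749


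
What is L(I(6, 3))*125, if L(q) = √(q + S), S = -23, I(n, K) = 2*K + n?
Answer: 125*I*√11 ≈ 414.58*I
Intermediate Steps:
I(n, K) = n + 2*K
L(q) = √(-23 + q) (L(q) = √(q - 23) = √(-23 + q))
L(I(6, 3))*125 = √(-23 + (6 + 2*3))*125 = √(-23 + (6 + 6))*125 = √(-23 + 12)*125 = √(-11)*125 = (I*√11)*125 = 125*I*√11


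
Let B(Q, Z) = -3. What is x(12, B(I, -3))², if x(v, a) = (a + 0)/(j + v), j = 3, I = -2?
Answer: 1/25 ≈ 0.040000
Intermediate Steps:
x(v, a) = a/(3 + v) (x(v, a) = (a + 0)/(3 + v) = a/(3 + v))
x(12, B(I, -3))² = (-3/(3 + 12))² = (-3/15)² = (-3*1/15)² = (-⅕)² = 1/25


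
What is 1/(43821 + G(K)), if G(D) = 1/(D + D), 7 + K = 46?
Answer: 78/3418039 ≈ 2.2820e-5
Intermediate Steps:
K = 39 (K = -7 + 46 = 39)
G(D) = 1/(2*D)
1/(43821 + G(K)) = 1/(43821 + (½)/39) = 1/(43821 + (½)*(1/39)) = 1/(43821 + 1/78) = 1/(3418039/78) = 78/3418039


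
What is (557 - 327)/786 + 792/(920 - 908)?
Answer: 26053/393 ≈ 66.293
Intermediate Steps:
(557 - 327)/786 + 792/(920 - 908) = 230*(1/786) + 792/12 = 115/393 + 792*(1/12) = 115/393 + 66 = 26053/393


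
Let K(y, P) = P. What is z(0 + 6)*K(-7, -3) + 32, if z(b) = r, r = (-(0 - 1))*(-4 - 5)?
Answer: 59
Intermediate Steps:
r = -9 (r = -1*(-1)*(-9) = 1*(-9) = -9)
z(b) = -9
z(0 + 6)*K(-7, -3) + 32 = -9*(-3) + 32 = 27 + 32 = 59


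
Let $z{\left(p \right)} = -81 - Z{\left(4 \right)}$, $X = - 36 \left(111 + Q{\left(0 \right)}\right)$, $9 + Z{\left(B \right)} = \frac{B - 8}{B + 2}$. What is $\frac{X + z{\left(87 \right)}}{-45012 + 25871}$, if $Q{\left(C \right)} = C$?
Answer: $\frac{12202}{57423} \approx 0.21249$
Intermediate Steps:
$Z{\left(B \right)} = -9 + \frac{-8 + B}{2 + B}$ ($Z{\left(B \right)} = -9 + \frac{B - 8}{B + 2} = -9 + \frac{-8 + B}{2 + B}$)
$X = -3996$ ($X = - 36 \left(111 + 0\right) = \left(-36\right) 111 = -3996$)
$z{\left(p \right)} = - \frac{214}{3}$ ($z{\left(p \right)} = -81 - \frac{2 \left(-13 - 16\right)}{2 + 4} = -81 - \frac{2 \left(-13 - 16\right)}{6} = -81 - 2 \cdot \frac{1}{6} \left(-29\right) = -81 - - \frac{29}{3} = -81 + \frac{29}{3} = - \frac{214}{3}$)
$\frac{X + z{\left(87 \right)}}{-45012 + 25871} = \frac{-3996 - \frac{214}{3}}{-45012 + 25871} = - \frac{12202}{3 \left(-19141\right)} = \left(- \frac{12202}{3}\right) \left(- \frac{1}{19141}\right) = \frac{12202}{57423}$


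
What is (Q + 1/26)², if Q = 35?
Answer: 829921/676 ≈ 1227.7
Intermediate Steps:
(Q + 1/26)² = (35 + 1/26)² = (911/26)² = 829921/676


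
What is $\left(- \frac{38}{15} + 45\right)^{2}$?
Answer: $\frac{405769}{225} \approx 1803.4$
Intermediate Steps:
$\left(- \frac{38}{15} + 45\right)^{2} = \left(\frac{637}{15}\right)^{2} = \frac{405769}{225}$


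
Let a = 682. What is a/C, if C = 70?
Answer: 341/35 ≈ 9.7429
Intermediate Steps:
a/C = 682/70 = (1/70)*682 = 341/35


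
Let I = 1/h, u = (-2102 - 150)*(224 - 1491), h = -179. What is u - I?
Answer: 510737837/179 ≈ 2.8533e+6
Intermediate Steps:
u = 2853284 (u = -2252*(-1267) = 2853284)
I = -1/179 (I = 1/(-179) = -1/179 ≈ -0.0055866)
u - I = 2853284 - 1*(-1/179) = 2853284 + 1/179 = 510737837/179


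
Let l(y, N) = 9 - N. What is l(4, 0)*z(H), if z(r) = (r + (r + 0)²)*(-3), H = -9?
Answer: -1944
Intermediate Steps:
z(r) = -3*r - 3*r² (z(r) = (r + r²)*(-3) = -3*r - 3*r²)
l(4, 0)*z(H) = (9 - 1*0)*(-3*(-9)*(1 - 9)) = (9 + 0)*(-3*(-9)*(-8)) = 9*(-216) = -1944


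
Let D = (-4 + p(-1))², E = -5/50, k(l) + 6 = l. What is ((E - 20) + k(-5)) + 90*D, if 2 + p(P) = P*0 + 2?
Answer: 14089/10 ≈ 1408.9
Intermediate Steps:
p(P) = 0 (p(P) = -2 + (P*0 + 2) = -2 + (0 + 2) = -2 + 2 = 0)
k(l) = -6 + l
E = -⅒ (E = -5*1/50 = -⅒ ≈ -0.10000)
D = 16 (D = (-4 + 0)² = (-4)² = 16)
((E - 20) + k(-5)) + 90*D = ((-⅒ - 20) + (-6 - 5)) + 90*16 = (-201/10 - 11) + 1440 = -311/10 + 1440 = 14089/10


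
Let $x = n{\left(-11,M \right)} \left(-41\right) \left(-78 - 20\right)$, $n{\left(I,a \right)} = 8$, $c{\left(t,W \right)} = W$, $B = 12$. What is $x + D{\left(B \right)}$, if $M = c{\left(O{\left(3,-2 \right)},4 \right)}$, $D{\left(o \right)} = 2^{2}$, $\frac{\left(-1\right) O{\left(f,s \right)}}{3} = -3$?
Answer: $32148$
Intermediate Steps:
$O{\left(f,s \right)} = 9$ ($O{\left(f,s \right)} = \left(-3\right) \left(-3\right) = 9$)
$D{\left(o \right)} = 4$
$M = 4$
$x = 32144$ ($x = 8 \left(-41\right) \left(-78 - 20\right) = - 328 \left(-78 - 20\right) = \left(-328\right) \left(-98\right) = 32144$)
$x + D{\left(B \right)} = 32144 + 4 = 32148$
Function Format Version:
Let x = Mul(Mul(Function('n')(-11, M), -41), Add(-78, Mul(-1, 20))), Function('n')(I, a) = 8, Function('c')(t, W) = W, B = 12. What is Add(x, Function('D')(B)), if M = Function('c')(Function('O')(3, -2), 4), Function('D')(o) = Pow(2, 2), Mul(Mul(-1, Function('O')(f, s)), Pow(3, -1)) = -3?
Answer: 32148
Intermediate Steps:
Function('O')(f, s) = 9 (Function('O')(f, s) = Mul(-3, -3) = 9)
Function('D')(o) = 4
M = 4
x = 32144 (x = Mul(Mul(8, -41), Add(-78, Mul(-1, 20))) = Mul(-328, Add(-78, -20)) = Mul(-328, -98) = 32144)
Add(x, Function('D')(B)) = Add(32144, 4) = 32148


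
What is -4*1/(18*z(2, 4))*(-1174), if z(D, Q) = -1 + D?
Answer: 2348/9 ≈ 260.89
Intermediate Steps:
-4*1/(18*z(2, 4))*(-1174) = -4*1/(18*(-1 + 2))*(-1174) = -4/((3*1)*6)*(-1174) = -4/(3*6)*(-1174) = -4/18*(-1174) = -4*1/18*(-1174) = -2/9*(-1174) = 2348/9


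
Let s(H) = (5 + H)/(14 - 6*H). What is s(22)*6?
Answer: -81/59 ≈ -1.3729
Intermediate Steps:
s(H) = (5 + H)/(14 - 6*H)
s(22)*6 = ((-5 - 1*22)/(2*(-7 + 3*22)))*6 = ((-5 - 22)/(2*(-7 + 66)))*6 = ((½)*(-27)/59)*6 = ((½)*(1/59)*(-27))*6 = -27/118*6 = -81/59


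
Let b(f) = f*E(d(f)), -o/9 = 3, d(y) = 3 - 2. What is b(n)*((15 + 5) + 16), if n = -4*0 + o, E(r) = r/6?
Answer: -162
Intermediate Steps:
d(y) = 1
E(r) = r/6 (E(r) = r*(1/6) = r/6)
o = -27 (o = -9*3 = -27)
n = -27 (n = -4*0 - 27 = 0 - 27 = -27)
b(f) = f/6 (b(f) = f*((1/6)*1) = f*(1/6) = f/6)
b(n)*((15 + 5) + 16) = ((1/6)*(-27))*((15 + 5) + 16) = -9*(20 + 16)/2 = -9/2*36 = -162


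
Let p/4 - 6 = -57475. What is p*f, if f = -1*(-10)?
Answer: -2298760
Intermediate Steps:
p = -229876 (p = 24 + 4*(-57475) = 24 - 229900 = -229876)
f = 10
p*f = -229876*10 = -2298760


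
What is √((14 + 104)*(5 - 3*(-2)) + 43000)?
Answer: 3*√4922 ≈ 210.47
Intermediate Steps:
√((14 + 104)*(5 - 3*(-2)) + 43000) = √(118*(5 + 6) + 43000) = √(118*11 + 43000) = √(1298 + 43000) = √44298 = 3*√4922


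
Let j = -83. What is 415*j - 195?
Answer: -34640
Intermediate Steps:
415*j - 195 = 415*(-83) - 195 = -34445 - 195 = -34640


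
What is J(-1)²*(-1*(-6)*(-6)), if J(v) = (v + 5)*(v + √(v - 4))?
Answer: 2304 + 1152*I*√5 ≈ 2304.0 + 2575.9*I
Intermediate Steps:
J(v) = (5 + v)*(v + √(-4 + v))
J(-1)²*(-1*(-6)*(-6)) = ((-1)² + 5*(-1) + 5*√(-4 - 1) - √(-4 - 1))²*(-1*(-6)*(-6)) = (1 - 5 + 5*√(-5) - √(-5))²*(6*(-6)) = (1 - 5 + 5*(I*√5) - I*√5)²*(-36) = (1 - 5 + 5*I*√5 - I*√5)²*(-36) = (-4 + 4*I*√5)²*(-36) = -36*(-4 + 4*I*√5)²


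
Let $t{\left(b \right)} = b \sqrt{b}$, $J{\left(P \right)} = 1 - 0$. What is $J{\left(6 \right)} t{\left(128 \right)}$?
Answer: $1024 \sqrt{2} \approx 1448.2$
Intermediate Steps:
$J{\left(P \right)} = 1$ ($J{\left(P \right)} = 1 + 0 = 1$)
$t{\left(b \right)} = b^{\frac{3}{2}}$
$J{\left(6 \right)} t{\left(128 \right)} = 1 \cdot 128^{\frac{3}{2}} = 1 \cdot 1024 \sqrt{2} = 1024 \sqrt{2}$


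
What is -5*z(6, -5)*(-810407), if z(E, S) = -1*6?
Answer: -24312210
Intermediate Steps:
z(E, S) = -6
-5*z(6, -5)*(-810407) = -5*(-6)*(-810407) = 30*(-810407) = -24312210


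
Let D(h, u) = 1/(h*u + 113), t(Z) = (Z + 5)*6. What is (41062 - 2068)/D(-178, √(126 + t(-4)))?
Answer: 4406322 - 13881864*√33 ≈ -7.5339e+7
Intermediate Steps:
t(Z) = 30 + 6*Z (t(Z) = (5 + Z)*6 = 30 + 6*Z)
D(h, u) = 1/(113 + h*u)
(41062 - 2068)/D(-178, √(126 + t(-4))) = (41062 - 2068)/(1/(113 - 178*√(126 + (30 + 6*(-4))))) = 38994/(1/(113 - 178*√(126 + (30 - 24)))) = 38994/(1/(113 - 178*√(126 + 6))) = 38994/(1/(113 - 356*√33)) = 38994*(113 - 356*√33) = 4406322 - 13881864*√33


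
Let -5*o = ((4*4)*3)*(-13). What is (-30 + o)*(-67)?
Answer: -31758/5 ≈ -6351.6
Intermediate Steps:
o = 624/5 (o = -(4*4)*3*(-13)/5 = -16*3*(-13)/5 = -48*(-13)/5 = -1/5*(-624) = 624/5 ≈ 124.80)
(-30 + o)*(-67) = (-30 + 624/5)*(-67) = (474/5)*(-67) = -31758/5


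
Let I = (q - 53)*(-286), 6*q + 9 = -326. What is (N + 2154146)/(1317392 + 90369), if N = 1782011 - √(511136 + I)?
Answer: 3936157/1407761 - √4880361/4223283 ≈ 2.7955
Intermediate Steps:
q = -335/6 (q = -3/2 + (⅙)*(-326) = -3/2 - 163/3 = -335/6 ≈ -55.833)
I = 93379/3 (I = (-335/6 - 53)*(-286) = -653/6*(-286) = 93379/3 ≈ 31126.)
N = 1782011 - √4880361/3 (N = 1782011 - √(511136 + 93379/3) = 1782011 - √(1626787/3) = 1782011 - √4880361/3 ≈ 1.7813e+6)
(N + 2154146)/(1317392 + 90369) = ((1782011 - √4880361/3) + 2154146)/(1317392 + 90369) = (3936157 - √4880361/3)/1407761 = (3936157 - √4880361/3)*(1/1407761) = 3936157/1407761 - √4880361/4223283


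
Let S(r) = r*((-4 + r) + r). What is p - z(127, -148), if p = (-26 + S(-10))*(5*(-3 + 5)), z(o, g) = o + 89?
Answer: 1924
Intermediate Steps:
z(o, g) = 89 + o
S(r) = r*(-4 + 2*r)
p = 2140 (p = (-26 + 2*(-10)*(-2 - 10))*(5*(-3 + 5)) = (-26 + 2*(-10)*(-12))*(5*2) = (-26 + 240)*10 = 214*10 = 2140)
p - z(127, -148) = 2140 - (89 + 127) = 2140 - 1*216 = 2140 - 216 = 1924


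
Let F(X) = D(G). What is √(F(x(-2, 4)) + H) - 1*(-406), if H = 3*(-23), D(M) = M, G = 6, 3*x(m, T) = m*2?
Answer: 406 + 3*I*√7 ≈ 406.0 + 7.9373*I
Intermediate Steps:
x(m, T) = 2*m/3 (x(m, T) = (m*2)/3 = (2*m)/3 = 2*m/3)
H = -69
F(X) = 6
√(F(x(-2, 4)) + H) - 1*(-406) = √(6 - 69) - 1*(-406) = √(-63) + 406 = 3*I*√7 + 406 = 406 + 3*I*√7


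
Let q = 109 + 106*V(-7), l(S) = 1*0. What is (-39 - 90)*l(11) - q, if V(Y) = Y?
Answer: 633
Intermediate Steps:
l(S) = 0
q = -633 (q = 109 + 106*(-7) = 109 - 742 = -633)
(-39 - 90)*l(11) - q = (-39 - 90)*0 - 1*(-633) = -129*0 + 633 = 0 + 633 = 633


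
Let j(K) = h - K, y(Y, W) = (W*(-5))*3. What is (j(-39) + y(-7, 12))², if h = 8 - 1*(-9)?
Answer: 15376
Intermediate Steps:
y(Y, W) = -15*W (y(Y, W) = -5*W*3 = -15*W)
h = 17 (h = 8 + 9 = 17)
j(K) = 17 - K
(j(-39) + y(-7, 12))² = ((17 - 1*(-39)) - 15*12)² = ((17 + 39) - 180)² = (56 - 180)² = (-124)² = 15376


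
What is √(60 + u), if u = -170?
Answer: I*√110 ≈ 10.488*I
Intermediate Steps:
√(60 + u) = √(60 - 170) = √(-110) = I*√110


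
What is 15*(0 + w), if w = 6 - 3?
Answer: 45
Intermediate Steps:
w = 3
15*(0 + w) = 15*(0 + 3) = 15*3 = 45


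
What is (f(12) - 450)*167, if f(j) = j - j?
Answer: -75150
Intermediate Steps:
f(j) = 0
(f(12) - 450)*167 = (0 - 450)*167 = -450*167 = -75150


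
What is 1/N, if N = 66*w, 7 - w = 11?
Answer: -1/264 ≈ -0.0037879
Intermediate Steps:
w = -4 (w = 7 - 1*11 = 7 - 11 = -4)
N = -264 (N = 66*(-4) = -264)
1/N = 1/(-264) = -1/264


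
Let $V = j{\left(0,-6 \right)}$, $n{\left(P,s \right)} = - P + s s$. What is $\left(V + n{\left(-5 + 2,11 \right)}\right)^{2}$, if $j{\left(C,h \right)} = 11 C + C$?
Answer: $15376$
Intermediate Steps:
$j{\left(C,h \right)} = 12 C$
$n{\left(P,s \right)} = s^{2} - P$ ($n{\left(P,s \right)} = - P + s^{2} = s^{2} - P$)
$V = 0$ ($V = 12 \cdot 0 = 0$)
$\left(V + n{\left(-5 + 2,11 \right)}\right)^{2} = \left(0 + \left(11^{2} - \left(-5 + 2\right)\right)\right)^{2} = \left(0 + \left(121 - -3\right)\right)^{2} = \left(0 + \left(121 + 3\right)\right)^{2} = \left(0 + 124\right)^{2} = 124^{2} = 15376$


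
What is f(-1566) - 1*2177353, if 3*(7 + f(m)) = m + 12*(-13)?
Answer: -2177934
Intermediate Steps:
f(m) = -59 + m/3 (f(m) = -7 + (m + 12*(-13))/3 = -7 + (m - 156)/3 = -7 + (-156 + m)/3 = -7 + (-52 + m/3) = -59 + m/3)
f(-1566) - 1*2177353 = (-59 + (⅓)*(-1566)) - 1*2177353 = (-59 - 522) - 2177353 = -581 - 2177353 = -2177934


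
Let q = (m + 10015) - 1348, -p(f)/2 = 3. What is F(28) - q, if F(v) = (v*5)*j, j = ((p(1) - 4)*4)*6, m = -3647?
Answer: -38620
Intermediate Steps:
p(f) = -6 (p(f) = -2*3 = -6)
j = -240 (j = ((-6 - 4)*4)*6 = -10*4*6 = -40*6 = -240)
F(v) = -1200*v (F(v) = (v*5)*(-240) = (5*v)*(-240) = -1200*v)
q = 5020 (q = (-3647 + 10015) - 1348 = 6368 - 1348 = 5020)
F(28) - q = -1200*28 - 1*5020 = -33600 - 5020 = -38620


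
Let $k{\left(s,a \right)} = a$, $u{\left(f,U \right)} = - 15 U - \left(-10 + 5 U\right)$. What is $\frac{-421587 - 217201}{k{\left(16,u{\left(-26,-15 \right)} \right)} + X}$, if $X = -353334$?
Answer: $\frac{159697}{88256} \approx 1.8095$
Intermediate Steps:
$u{\left(f,U \right)} = 10 - 20 U$ ($u{\left(f,U \right)} = - 15 U - \left(-10 + 5 U\right) = 10 - 20 U$)
$\frac{-421587 - 217201}{k{\left(16,u{\left(-26,-15 \right)} \right)} + X} = \frac{-421587 - 217201}{\left(10 - -300\right) - 353334} = - \frac{638788}{\left(10 + 300\right) - 353334} = - \frac{638788}{310 - 353334} = - \frac{638788}{-353024} = \left(-638788\right) \left(- \frac{1}{353024}\right) = \frac{159697}{88256}$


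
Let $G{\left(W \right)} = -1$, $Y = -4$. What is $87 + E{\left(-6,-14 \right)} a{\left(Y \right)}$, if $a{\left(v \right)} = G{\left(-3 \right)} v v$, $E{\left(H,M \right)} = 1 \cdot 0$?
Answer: $87$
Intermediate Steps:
$E{\left(H,M \right)} = 0$
$a{\left(v \right)} = - v^{2}$ ($a{\left(v \right)} = - v v = - v^{2}$)
$87 + E{\left(-6,-14 \right)} a{\left(Y \right)} = 87 + 0 \left(- \left(-4\right)^{2}\right) = 87 + 0 \left(\left(-1\right) 16\right) = 87 + 0 \left(-16\right) = 87 + 0 = 87$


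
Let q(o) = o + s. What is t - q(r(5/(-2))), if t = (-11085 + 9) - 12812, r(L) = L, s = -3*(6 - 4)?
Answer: -47759/2 ≈ -23880.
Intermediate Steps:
s = -6 (s = -3*2 = -6)
t = -23888 (t = -11076 - 12812 = -23888)
q(o) = -6 + o (q(o) = o - 6 = -6 + o)
t - q(r(5/(-2))) = -23888 - (-6 + 5/(-2)) = -23888 - (-6 + 5*(-½)) = -23888 - (-6 - 5/2) = -23888 - 1*(-17/2) = -23888 + 17/2 = -47759/2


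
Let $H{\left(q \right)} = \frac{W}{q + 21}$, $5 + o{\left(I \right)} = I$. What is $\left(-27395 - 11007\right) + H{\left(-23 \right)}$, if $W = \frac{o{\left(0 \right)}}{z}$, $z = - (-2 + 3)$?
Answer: $- \frac{76809}{2} \approx -38405.0$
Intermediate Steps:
$z = -1$ ($z = \left(-1\right) 1 = -1$)
$o{\left(I \right)} = -5 + I$
$W = 5$ ($W = \frac{-5 + 0}{-1} = \left(-5\right) \left(-1\right) = 5$)
$H{\left(q \right)} = \frac{5}{21 + q}$ ($H{\left(q \right)} = \frac{1}{q + 21} \cdot 5 = \frac{1}{21 + q} 5 = \frac{5}{21 + q}$)
$\left(-27395 - 11007\right) + H{\left(-23 \right)} = \left(-27395 - 11007\right) + \frac{5}{21 - 23} = -38402 + \frac{5}{-2} = -38402 + 5 \left(- \frac{1}{2}\right) = -38402 - \frac{5}{2} = - \frac{76809}{2}$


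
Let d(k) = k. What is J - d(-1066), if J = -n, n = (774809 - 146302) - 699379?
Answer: 71938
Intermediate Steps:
n = -70872 (n = 628507 - 699379 = -70872)
J = 70872 (J = -1*(-70872) = 70872)
J - d(-1066) = 70872 - 1*(-1066) = 70872 + 1066 = 71938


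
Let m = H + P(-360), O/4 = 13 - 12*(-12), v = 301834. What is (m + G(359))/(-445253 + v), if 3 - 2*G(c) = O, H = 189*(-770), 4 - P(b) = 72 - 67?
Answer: 291687/286838 ≈ 1.0169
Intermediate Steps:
P(b) = -1 (P(b) = 4 - (72 - 67) = 4 - 1*5 = 4 - 5 = -1)
H = -145530
O = 628 (O = 4*(13 - 12*(-12)) = 4*(13 + 144) = 4*157 = 628)
G(c) = -625/2 (G(c) = 3/2 - ½*628 = 3/2 - 314 = -625/2)
m = -145531 (m = -145530 - 1 = -145531)
(m + G(359))/(-445253 + v) = (-145531 - 625/2)/(-445253 + 301834) = -291687/2/(-143419) = -291687/2*(-1/143419) = 291687/286838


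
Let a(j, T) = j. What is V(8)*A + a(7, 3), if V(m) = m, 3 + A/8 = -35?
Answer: -2425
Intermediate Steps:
A = -304 (A = -24 + 8*(-35) = -24 - 280 = -304)
V(8)*A + a(7, 3) = 8*(-304) + 7 = -2432 + 7 = -2425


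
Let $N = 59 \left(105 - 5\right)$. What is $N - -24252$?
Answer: $30152$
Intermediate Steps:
$N = 5900$ ($N = 59 \cdot 100 = 5900$)
$N - -24252 = 5900 - -24252 = 5900 + 24252 = 30152$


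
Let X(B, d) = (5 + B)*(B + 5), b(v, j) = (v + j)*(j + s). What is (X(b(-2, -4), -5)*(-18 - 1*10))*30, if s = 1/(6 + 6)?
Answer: -682290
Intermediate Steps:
s = 1/12 ≈ 0.083333
b(v, j) = (1/12 + j)*(j + v) (b(v, j) = (v + j)*(j + 1/12) = (j + v)*(1/12 + j) = (1/12 + j)*(j + v))
X(B, d) = (5 + B)**2 (X(B, d) = (5 + B)*(5 + B) = (5 + B)**2)
(X(b(-2, -4), -5)*(-18 - 1*10))*30 = ((5 + ((-4)**2 + (1/12)*(-4) + (1/12)*(-2) - 4*(-2)))**2*(-18 - 1*10))*30 = ((5 + (16 - 1/3 - 1/6 + 8))**2*(-18 - 10))*30 = ((5 + 47/2)**2*(-28))*30 = ((57/2)**2*(-28))*30 = ((3249/4)*(-28))*30 = -22743*30 = -682290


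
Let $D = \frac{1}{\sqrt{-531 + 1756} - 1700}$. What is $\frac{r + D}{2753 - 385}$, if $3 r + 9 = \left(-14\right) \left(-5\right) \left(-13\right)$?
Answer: $- \frac{255023}{1971360} \approx -0.12936$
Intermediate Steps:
$r = - \frac{919}{3}$ ($r = -3 + \frac{\left(-14\right) \left(-5\right) \left(-13\right)}{3} = -3 + \frac{70 \left(-13\right)}{3} = -3 + \frac{1}{3} \left(-910\right) = -3 - \frac{910}{3} = - \frac{919}{3} \approx -306.33$)
$D = - \frac{1}{1665}$ ($D = \frac{1}{\sqrt{1225} - 1700} = \frac{1}{35 - 1700} = \frac{1}{-1665} = - \frac{1}{1665} \approx -0.0006006$)
$\frac{r + D}{2753 - 385} = \frac{- \frac{919}{3} - \frac{1}{1665}}{2753 - 385} = - \frac{510046}{1665 \cdot 2368} = \left(- \frac{510046}{1665}\right) \frac{1}{2368} = - \frac{255023}{1971360}$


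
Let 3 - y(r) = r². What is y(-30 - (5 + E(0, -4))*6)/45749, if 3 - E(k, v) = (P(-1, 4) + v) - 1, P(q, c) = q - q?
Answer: -11661/45749 ≈ -0.25489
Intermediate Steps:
P(q, c) = 0
E(k, v) = 4 - v (E(k, v) = 3 - ((0 + v) - 1) = 3 - (v - 1) = 3 - (-1 + v) = 3 + (1 - v) = 4 - v)
y(r) = 3 - r²
y(-30 - (5 + E(0, -4))*6)/45749 = (3 - (-30 - (5 + (4 - 1*(-4)))*6)²)/45749 = (3 - (-30 - (5 + (4 + 4))*6)²)*(1/45749) = (3 - (-30 - (5 + 8)*6)²)*(1/45749) = (3 - (-30 - 13*6)²)*(1/45749) = (3 - (-30 - 1*78)²)*(1/45749) = (3 - (-30 - 78)²)*(1/45749) = (3 - 1*(-108)²)*(1/45749) = (3 - 1*11664)*(1/45749) = (3 - 11664)*(1/45749) = -11661*1/45749 = -11661/45749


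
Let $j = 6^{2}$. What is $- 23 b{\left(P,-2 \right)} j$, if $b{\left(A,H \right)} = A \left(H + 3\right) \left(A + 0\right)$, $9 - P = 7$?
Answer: $-3312$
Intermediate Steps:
$P = 2$ ($P = 9 - 7 = 2$)
$j = 36$
$b{\left(A,H \right)} = A^{2} \left(3 + H\right)$ ($b{\left(A,H \right)} = A \left(3 + H\right) A = A A \left(3 + H\right) = A^{2} \left(3 + H\right)$)
$- 23 b{\left(P,-2 \right)} j = - 23 \cdot 2^{2} \left(3 - 2\right) 36 = - 23 \cdot 4 \cdot 1 \cdot 36 = \left(-23\right) 4 \cdot 36 = \left(-92\right) 36 = -3312$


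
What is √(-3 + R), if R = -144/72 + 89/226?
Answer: I*√235266/226 ≈ 2.1462*I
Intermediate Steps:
R = -363/226 (R = -144*1/72 + 89*(1/226) = -2 + 89/226 = -363/226 ≈ -1.6062)
√(-3 + R) = √(-3 - 363/226) = √(-1041/226) = I*√235266/226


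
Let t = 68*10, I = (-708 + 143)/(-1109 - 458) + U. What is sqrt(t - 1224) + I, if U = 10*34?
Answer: 533345/1567 + 4*I*sqrt(34) ≈ 340.36 + 23.324*I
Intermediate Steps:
U = 340
I = 533345/1567 (I = (-708 + 143)/(-1109 - 458) + 340 = -565/(-1567) + 340 = -565*(-1/1567) + 340 = 565/1567 + 340 = 533345/1567 ≈ 340.36)
t = 680
sqrt(t - 1224) + I = sqrt(680 - 1224) + 533345/1567 = sqrt(-544) + 533345/1567 = 4*I*sqrt(34) + 533345/1567 = 533345/1567 + 4*I*sqrt(34)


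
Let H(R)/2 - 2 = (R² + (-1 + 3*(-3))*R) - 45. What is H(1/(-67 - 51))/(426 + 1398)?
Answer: -597551/12698688 ≈ -0.047056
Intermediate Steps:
H(R) = -86 - 20*R + 2*R² (H(R) = 4 + 2*((R² + (-1 + 3*(-3))*R) - 45) = 4 + 2*((R² + (-1 - 9)*R) - 45) = 4 + 2*((R² - 10*R) - 45) = 4 + 2*(-45 + R² - 10*R) = 4 + (-90 - 20*R + 2*R²) = -86 - 20*R + 2*R²)
H(1/(-67 - 51))/(426 + 1398) = (-86 - 20/(-67 - 51) + 2*(1/(-67 - 51))²)/(426 + 1398) = (-86 - 20/(-118) + 2*(1/(-118))²)/1824 = (-86 - 20*(-1/118) + 2*(-1/118)²)*(1/1824) = (-86 + 10/59 + 2*(1/13924))*(1/1824) = (-86 + 10/59 + 1/6962)*(1/1824) = -597551/6962*1/1824 = -597551/12698688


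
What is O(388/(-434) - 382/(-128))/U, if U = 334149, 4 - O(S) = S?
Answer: 26521/4640661312 ≈ 5.7149e-6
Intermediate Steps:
O(S) = 4 - S
O(388/(-434) - 382/(-128))/U = (4 - (388/(-434) - 382/(-128)))/334149 = (4 - (388*(-1/434) - 382*(-1/128)))*(1/334149) = (4 - (-194/217 + 191/64))*(1/334149) = (4 - 1*29031/13888)*(1/334149) = (4 - 29031/13888)*(1/334149) = (26521/13888)*(1/334149) = 26521/4640661312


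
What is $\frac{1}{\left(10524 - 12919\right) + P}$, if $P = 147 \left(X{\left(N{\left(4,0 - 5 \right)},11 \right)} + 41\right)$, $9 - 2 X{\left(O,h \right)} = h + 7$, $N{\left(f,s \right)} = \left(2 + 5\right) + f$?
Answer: $\frac{2}{5941} \approx 0.00033664$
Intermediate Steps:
$N{\left(f,s \right)} = 7 + f$
$X{\left(O,h \right)} = 1 - \frac{h}{2}$ ($X{\left(O,h \right)} = \frac{9}{2} - \frac{h + 7}{2} = \frac{9}{2} - \frac{7 + h}{2} = \frac{9}{2} - \left(\frac{7}{2} + \frac{h}{2}\right) = 1 - \frac{h}{2}$)
$P = \frac{10731}{2}$ ($P = 147 \left(\left(1 - \frac{11}{2}\right) + 41\right) = 147 \left(- \frac{9}{2} + 41\right) = 147 \cdot \frac{73}{2} = \frac{10731}{2} \approx 5365.5$)
$\frac{1}{\left(10524 - 12919\right) + P} = \frac{1}{\left(10524 - 12919\right) + \frac{10731}{2}} = \frac{1}{-2395 + \frac{10731}{2}} = \frac{1}{\frac{5941}{2}} = \frac{2}{5941}$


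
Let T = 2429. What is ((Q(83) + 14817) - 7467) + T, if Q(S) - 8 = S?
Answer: 9870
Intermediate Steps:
Q(S) = 8 + S
((Q(83) + 14817) - 7467) + T = (((8 + 83) + 14817) - 7467) + 2429 = ((91 + 14817) - 7467) + 2429 = (14908 - 7467) + 2429 = 7441 + 2429 = 9870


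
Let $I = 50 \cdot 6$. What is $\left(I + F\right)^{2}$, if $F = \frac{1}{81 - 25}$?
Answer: $\frac{282273601}{3136} \approx 90011.0$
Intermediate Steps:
$F = \frac{1}{56} \approx 0.017857$
$I = 300$
$\left(I + F\right)^{2} = \left(300 + \frac{1}{56}\right)^{2} = \left(\frac{16801}{56}\right)^{2} = \frac{282273601}{3136}$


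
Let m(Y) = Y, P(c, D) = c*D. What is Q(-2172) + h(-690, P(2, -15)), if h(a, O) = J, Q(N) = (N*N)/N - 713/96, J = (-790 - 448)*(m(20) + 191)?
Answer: -25286153/96 ≈ -2.6340e+5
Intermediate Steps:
P(c, D) = D*c
J = -261218 (J = (-790 - 448)*(20 + 191) = -1238*211 = -261218)
Q(N) = -713/96 + N (Q(N) = N²/N - 713*1/96 = N - 713/96 = -713/96 + N)
h(a, O) = -261218
Q(-2172) + h(-690, P(2, -15)) = (-713/96 - 2172) - 261218 = -209225/96 - 261218 = -25286153/96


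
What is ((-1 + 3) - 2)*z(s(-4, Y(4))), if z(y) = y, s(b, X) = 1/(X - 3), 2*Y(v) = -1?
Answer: 0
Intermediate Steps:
Y(v) = -½ (Y(v) = (½)*(-1) = -½)
s(b, X) = 1/(-3 + X)
((-1 + 3) - 2)*z(s(-4, Y(4))) = ((-1 + 3) - 2)/(-3 - ½) = (2 - 2)/(-7/2) = 0*(-2/7) = 0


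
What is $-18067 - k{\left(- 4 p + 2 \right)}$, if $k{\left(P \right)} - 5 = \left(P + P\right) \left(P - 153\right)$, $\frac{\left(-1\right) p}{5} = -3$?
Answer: $-42548$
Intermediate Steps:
$p = 15$ ($p = \left(-5\right) \left(-3\right) = 15$)
$k{\left(P \right)} = 5 + 2 P \left(-153 + P\right)$ ($k{\left(P \right)} = 5 + \left(P + P\right) \left(P - 153\right) = 5 + 2 P \left(-153 + P\right)$)
$-18067 - k{\left(- 4 p + 2 \right)} = -18067 - \left(5 - 306 \left(\left(-4\right) 15 + 2\right) + 2 \left(\left(-4\right) 15 + 2\right)^{2}\right) = -18067 - \left(5 - 306 \left(-60 + 2\right) + 2 \left(-60 + 2\right)^{2}\right) = -18067 - \left(5 - -17748 + 2 \left(-58\right)^{2}\right) = -18067 - \left(5 + 17748 + 2 \cdot 3364\right) = -18067 - \left(5 + 17748 + 6728\right) = -18067 - 24481 = -42548$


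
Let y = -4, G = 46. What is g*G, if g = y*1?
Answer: -184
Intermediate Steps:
g = -4 (g = -4*1 = -4)
g*G = -4*46 = -184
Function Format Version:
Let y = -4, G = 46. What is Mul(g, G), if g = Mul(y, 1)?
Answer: -184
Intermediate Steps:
g = -4 (g = Mul(-4, 1) = -4)
Mul(g, G) = Mul(-4, 46) = -184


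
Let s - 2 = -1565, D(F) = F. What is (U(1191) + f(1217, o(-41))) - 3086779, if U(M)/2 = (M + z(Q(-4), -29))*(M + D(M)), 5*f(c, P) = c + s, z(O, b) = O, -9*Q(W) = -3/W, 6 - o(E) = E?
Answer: 12933394/5 ≈ 2.5867e+6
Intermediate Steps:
o(E) = 6 - E
Q(W) = 1/(3*W) (Q(W) = -(-1)/(3*W) = 1/(3*W))
s = -1563 (s = 2 - 1565 = -1563)
f(c, P) = -1563/5 + c/5 (f(c, P) = (c - 1563)/5 = (-1563 + c)/5 = -1563/5 + c/5)
U(M) = 4*M*(-1/12 + M) (U(M) = 2*((M + (1/3)/(-4))*(M + M)) = 2*((M + (1/3)*(-1/4))*(2*M)) = 2*((M - 1/12)*(2*M)) = 2*((-1/12 + M)*(2*M)) = 2*(2*M*(-1/12 + M)) = 4*M*(-1/12 + M))
(U(1191) + f(1217, o(-41))) - 3086779 = ((1/3)*1191*(-1 + 12*1191) + (-1563/5 + (1/5)*1217)) - 3086779 = ((1/3)*1191*(-1 + 14292) + (-1563/5 + 1217/5)) - 3086779 = ((1/3)*1191*14291 - 346/5) - 3086779 = (5673527 - 346/5) - 3086779 = 28367289/5 - 3086779 = 12933394/5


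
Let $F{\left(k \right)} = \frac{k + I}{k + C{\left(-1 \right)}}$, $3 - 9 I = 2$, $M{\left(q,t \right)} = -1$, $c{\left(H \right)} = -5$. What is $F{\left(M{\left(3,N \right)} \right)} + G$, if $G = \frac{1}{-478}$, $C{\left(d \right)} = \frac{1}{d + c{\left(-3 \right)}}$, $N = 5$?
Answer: $\frac{7627}{10038} \approx 0.75981$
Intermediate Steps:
$C{\left(d \right)} = \frac{1}{-5 + d}$ ($C{\left(d \right)} = \frac{1}{d - 5} = \frac{1}{-5 + d}$)
$I = \frac{1}{9}$ ($I = \frac{1}{3} - \frac{2}{9} = \frac{1}{9} \approx 0.11111$)
$F{\left(k \right)} = \frac{\frac{1}{9} + k}{- \frac{1}{6} + k}$ ($F{\left(k \right)} = \frac{k + \frac{1}{9}}{k + \frac{1}{-5 - 1}} = \frac{\frac{1}{9} + k}{k + \frac{1}{-6}} = \frac{\frac{1}{9} + k}{k - \frac{1}{6}} = \frac{\frac{1}{9} + k}{- \frac{1}{6} + k}$)
$G = - \frac{1}{478} \approx -0.002092$
$F{\left(M{\left(3,N \right)} \right)} + G = \frac{2 \left(1 + 9 \left(-1\right)\right)}{3 \left(-1 + 6 \left(-1\right)\right)} - \frac{1}{478} = \frac{2 \left(1 - 9\right)}{3 \left(-1 - 6\right)} - \frac{1}{478} = \frac{2}{3} \frac{1}{-7} \left(-8\right) - \frac{1}{478} = \frac{2}{3} \left(- \frac{1}{7}\right) \left(-8\right) - \frac{1}{478} = \frac{16}{21} - \frac{1}{478} = \frac{7627}{10038}$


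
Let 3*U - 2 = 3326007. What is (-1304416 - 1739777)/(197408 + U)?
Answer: -9132579/3918233 ≈ -2.3308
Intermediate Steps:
U = 3326009/3 (U = ⅔ + (⅓)*3326007 = ⅔ + 1108669 = 3326009/3 ≈ 1.1087e+6)
(-1304416 - 1739777)/(197408 + U) = (-1304416 - 1739777)/(197408 + 3326009/3) = -3044193/3918233/3 = -3044193*3/3918233 = -9132579/3918233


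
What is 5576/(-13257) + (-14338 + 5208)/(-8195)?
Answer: 1369838/1975293 ≈ 0.69349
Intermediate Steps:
5576/(-13257) + (-14338 + 5208)/(-8195) = 5576*(-1/13257) - 9130*(-1/8195) = -5576/13257 + 166/149 = 1369838/1975293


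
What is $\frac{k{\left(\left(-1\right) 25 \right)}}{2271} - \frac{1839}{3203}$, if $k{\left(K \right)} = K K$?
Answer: $- \frac{2174494}{7274013} \approx -0.29894$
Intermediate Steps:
$k{\left(K \right)} = K^{2}$
$\frac{k{\left(\left(-1\right) 25 \right)}}{2271} - \frac{1839}{3203} = \frac{\left(\left(-1\right) 25\right)^{2}}{2271} - \frac{1839}{3203} = \left(-25\right)^{2} \cdot \frac{1}{2271} - \frac{1839}{3203} = 625 \cdot \frac{1}{2271} - \frac{1839}{3203} = \frac{625}{2271} - \frac{1839}{3203} = - \frac{2174494}{7274013}$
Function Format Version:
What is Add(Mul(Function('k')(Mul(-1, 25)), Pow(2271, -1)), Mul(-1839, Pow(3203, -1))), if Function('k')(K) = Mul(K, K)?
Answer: Rational(-2174494, 7274013) ≈ -0.29894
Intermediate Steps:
Function('k')(K) = Pow(K, 2)
Add(Mul(Function('k')(Mul(-1, 25)), Pow(2271, -1)), Mul(-1839, Pow(3203, -1))) = Add(Mul(Pow(Mul(-1, 25), 2), Pow(2271, -1)), Mul(-1839, Pow(3203, -1))) = Add(Mul(Pow(-25, 2), Rational(1, 2271)), Mul(-1839, Rational(1, 3203))) = Add(Mul(625, Rational(1, 2271)), Rational(-1839, 3203)) = Add(Rational(625, 2271), Rational(-1839, 3203)) = Rational(-2174494, 7274013)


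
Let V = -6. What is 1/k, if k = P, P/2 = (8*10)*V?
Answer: -1/960 ≈ -0.0010417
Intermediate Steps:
P = -960 (P = 2*((8*10)*(-6)) = 2*(80*(-6)) = 2*(-480) = -960)
k = -960
1/k = 1/(-960) = -1/960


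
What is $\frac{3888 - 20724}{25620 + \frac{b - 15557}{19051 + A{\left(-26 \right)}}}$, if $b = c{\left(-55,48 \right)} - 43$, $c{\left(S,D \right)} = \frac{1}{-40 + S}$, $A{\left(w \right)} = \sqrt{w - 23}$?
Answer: $- \frac{1412820489945946709580}{2149875508265517406201} + \frac{16592394275940 i}{2149875508265517406201} \approx -0.65716 + 7.7178 \cdot 10^{-9} i$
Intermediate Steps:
$A{\left(w \right)} = \sqrt{-23 + w}$
$b = - \frac{4086}{95}$ ($b = \frac{1}{-40 - 55} - 43 = \frac{1}{-95} - 43 = - \frac{1}{95} - 43 = - \frac{4086}{95} \approx -43.01$)
$\frac{3888 - 20724}{25620 + \frac{b - 15557}{19051 + A{\left(-26 \right)}}} = \frac{3888 - 20724}{25620 + \frac{- \frac{4086}{95} - 15557}{19051 + \sqrt{-23 - 26}}} = - \frac{16836}{25620 - \frac{1482001}{95 \left(19051 + \sqrt{-49}\right)}} = - \frac{16836}{25620 - \frac{1482001}{95 \left(19051 + 7 i\right)}} = - \frac{16836}{25620 - \frac{1482001 \frac{19051 - 7 i}{362940650}}{95}} = - \frac{16836}{25620 - \frac{1482001 \left(19051 - 7 i\right)}{34479361750}}$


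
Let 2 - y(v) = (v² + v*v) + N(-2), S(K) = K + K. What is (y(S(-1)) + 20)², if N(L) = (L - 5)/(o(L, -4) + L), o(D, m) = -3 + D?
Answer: 169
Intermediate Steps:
S(K) = 2*K
N(L) = (-5 + L)/(-3 + 2*L) (N(L) = (L - 5)/((-3 + L) + L) = (-5 + L)/(-3 + 2*L))
y(v) = 1 - 2*v² (y(v) = 2 - ((v² + v*v) + (-5 - 2)/(-3 + 2*(-2))) = 2 - ((v² + v²) - 7/(-3 - 4)) = 2 - (2*v² - 7/(-7)) = 2 - (2*v² - ⅐*(-7)) = 2 - (2*v² + 1) = 2 - (1 + 2*v²) = 2 + (-1 - 2*v²) = 1 - 2*v²)
(y(S(-1)) + 20)² = ((1 - 2*(2*(-1))²) + 20)² = ((1 - 2*(-2)²) + 20)² = ((1 - 2*4) + 20)² = ((1 - 8) + 20)² = (-7 + 20)² = 13² = 169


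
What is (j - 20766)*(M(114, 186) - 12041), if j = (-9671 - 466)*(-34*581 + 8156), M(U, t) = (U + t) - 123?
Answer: -1394591370240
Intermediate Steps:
M(U, t) = -123 + U + t
j = 117568926 (j = -10137*(-19754 + 8156) = -10137*(-11598) = 117568926)
(j - 20766)*(M(114, 186) - 12041) = (117568926 - 20766)*((-123 + 114 + 186) - 12041) = 117548160*(177 - 12041) = 117548160*(-11864) = -1394591370240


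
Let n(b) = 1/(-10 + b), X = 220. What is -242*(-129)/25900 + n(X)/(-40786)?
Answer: 1909885837/1584536100 ≈ 1.2053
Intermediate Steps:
-242*(-129)/25900 + n(X)/(-40786) = -242*(-129)/25900 + 1/((-10 + 220)*(-40786)) = 31218*(1/25900) - 1/40786/210 = 15609/12950 + (1/210)*(-1/40786) = 15609/12950 - 1/8565060 = 1909885837/1584536100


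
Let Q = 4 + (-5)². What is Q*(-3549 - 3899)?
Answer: -215992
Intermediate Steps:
Q = 29 (Q = 4 + 25 = 29)
Q*(-3549 - 3899) = 29*(-3549 - 3899) = 29*(-7448) = -215992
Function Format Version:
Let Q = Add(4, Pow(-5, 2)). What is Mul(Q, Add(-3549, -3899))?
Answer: -215992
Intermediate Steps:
Q = 29 (Q = Add(4, 25) = 29)
Mul(Q, Add(-3549, -3899)) = Mul(29, Add(-3549, -3899)) = Mul(29, -7448) = -215992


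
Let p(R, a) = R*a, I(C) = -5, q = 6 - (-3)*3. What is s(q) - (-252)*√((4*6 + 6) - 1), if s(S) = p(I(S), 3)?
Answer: -15 + 252*√29 ≈ 1342.1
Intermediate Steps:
q = 15 (q = 6 - 1*(-9) = 6 + 9 = 15)
s(S) = -15 (s(S) = -5*3 = -15)
s(q) - (-252)*√((4*6 + 6) - 1) = -15 - (-252)*√((4*6 + 6) - 1) = -15 - (-252)*√((24 + 6) - 1) = -15 - (-252)*√(30 - 1) = -15 - (-252)*√29 = -15 + 252*√29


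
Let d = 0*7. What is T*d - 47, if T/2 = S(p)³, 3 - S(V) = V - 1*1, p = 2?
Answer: -47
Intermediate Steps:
S(V) = 4 - V (S(V) = 3 - (V - 1*1) = 3 - (V - 1) = 3 - (-1 + V) = 3 + (1 - V) = 4 - V)
d = 0
T = 16 (T = 2*(4 - 1*2)³ = 2*(4 - 2)³ = 2*2³ = 2*8 = 16)
T*d - 47 = 16*0 - 47 = 0 - 47 = -47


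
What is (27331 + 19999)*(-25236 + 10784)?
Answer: -684013160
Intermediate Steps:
(27331 + 19999)*(-25236 + 10784) = 47330*(-14452) = -684013160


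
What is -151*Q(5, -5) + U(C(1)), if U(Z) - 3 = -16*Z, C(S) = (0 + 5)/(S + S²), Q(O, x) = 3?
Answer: -490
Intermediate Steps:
C(S) = 5/(S + S²)
U(Z) = 3 - 16*Z
-151*Q(5, -5) + U(C(1)) = -151*3 + (3 - 80/(1*(1 + 1))) = -453 + (3 - 80/2) = -453 + (3 - 16*5/2) = -453 + (3 - 40) = -453 - 37 = -490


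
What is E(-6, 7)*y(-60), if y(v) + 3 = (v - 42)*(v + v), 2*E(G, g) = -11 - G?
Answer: -61185/2 ≈ -30593.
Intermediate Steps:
E(G, g) = -11/2 - G/2 (E(G, g) = (-11 - G)/2 = -11/2 - G/2)
y(v) = -3 + 2*v*(-42 + v) (y(v) = -3 + (v - 42)*(v + v) = -3 + (-42 + v)*(2*v) = -3 + 2*v*(-42 + v))
E(-6, 7)*y(-60) = (-11/2 - ½*(-6))*(-3 - 84*(-60) + 2*(-60)²) = (-11/2 + 3)*(-3 + 5040 + 2*3600) = -5*(-3 + 5040 + 7200)/2 = -5/2*12237 = -61185/2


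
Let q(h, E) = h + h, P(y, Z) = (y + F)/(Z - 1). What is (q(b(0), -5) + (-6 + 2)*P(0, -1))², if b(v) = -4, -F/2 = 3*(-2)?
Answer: 256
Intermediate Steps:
F = 12 (F = -6*(-2) = -2*(-6) = 12)
P(y, Z) = (12 + y)/(-1 + Z) (P(y, Z) = (y + 12)/(Z - 1) = (12 + y)/(-1 + Z))
q(h, E) = 2*h
(q(b(0), -5) + (-6 + 2)*P(0, -1))² = (2*(-4) + (-6 + 2)*((12 + 0)/(-1 - 1)))² = (-8 - 4*12/(-2))² = (-8 - (-2)*12)² = (-8 - 4*(-6))² = (-8 + 24)² = 16² = 256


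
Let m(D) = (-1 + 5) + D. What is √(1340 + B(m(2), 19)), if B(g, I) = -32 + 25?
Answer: √1333 ≈ 36.510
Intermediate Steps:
m(D) = 4 + D
B(g, I) = -7
√(1340 + B(m(2), 19)) = √(1340 - 7) = √1333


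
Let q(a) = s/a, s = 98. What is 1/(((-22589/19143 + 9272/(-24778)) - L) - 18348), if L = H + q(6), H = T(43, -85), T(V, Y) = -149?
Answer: -237162627/4320364907083 ≈ -5.4894e-5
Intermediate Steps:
q(a) = 98/a
H = -149
L = -398/3 (L = -149 + 98/6 = -149 + 98*(1/6) = -149 + 49/3 = -398/3 ≈ -132.67)
1/(((-22589/19143 + 9272/(-24778)) - L) - 18348) = 1/(((-22589/19143 + 9272/(-24778)) - 1*(-398/3)) - 18348) = 1/(((-22589*1/19143 + 9272*(-1/24778)) + 398/3) - 18348) = 1/(((-22589/19143 - 4636/12389) + 398/3) - 18348) = 1/((-368602069/237162627 + 398/3) - 18348) = 1/(31094973113/237162627 - 18348) = 1/(-4320364907083/237162627) = -237162627/4320364907083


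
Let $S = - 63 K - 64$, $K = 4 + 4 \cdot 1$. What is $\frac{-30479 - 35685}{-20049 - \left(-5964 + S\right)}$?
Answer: $\frac{9452}{1931} \approx 4.8949$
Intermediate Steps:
$K = 8$ ($K = 4 + 4 = 8$)
$S = -568$ ($S = \left(-63\right) 8 - 64 = -504 - 64 = -568$)
$\frac{-30479 - 35685}{-20049 - \left(-5964 + S\right)} = \frac{-30479 - 35685}{-20049 + \left(\left(\left(-1812 + 7773\right) + 3\right) - -568\right)} = - \frac{66164}{-20049 + \left(\left(5961 + 3\right) + 568\right)} = - \frac{66164}{-20049 + \left(5964 + 568\right)} = - \frac{66164}{-20049 + 6532} = - \frac{66164}{-13517} = \left(-66164\right) \left(- \frac{1}{13517}\right) = \frac{9452}{1931}$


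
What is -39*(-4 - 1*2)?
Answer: 234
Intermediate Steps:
-39*(-4 - 1*2) = -39*(-4 - 2) = -39*(-6) = 234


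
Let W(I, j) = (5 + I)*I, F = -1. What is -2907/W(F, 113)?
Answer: 2907/4 ≈ 726.75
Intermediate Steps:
W(I, j) = I*(5 + I)
-2907/W(F, 113) = -2907*(-1/(5 - 1)) = -2907/((-1*4)) = -2907/(-4) = -2907*(-1/4) = 2907/4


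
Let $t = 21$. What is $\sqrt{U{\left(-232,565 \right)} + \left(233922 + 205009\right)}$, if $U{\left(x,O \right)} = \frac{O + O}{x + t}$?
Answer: $\frac{\sqrt{19541408621}}{211} \approx 662.51$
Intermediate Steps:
$U{\left(x,O \right)} = \frac{2 O}{21 + x}$ ($U{\left(x,O \right)} = \frac{O + O}{x + 21} = \frac{2 O}{21 + x}$)
$\sqrt{U{\left(-232,565 \right)} + \left(233922 + 205009\right)} = \sqrt{2 \cdot 565 \frac{1}{21 - 232} + \left(233922 + 205009\right)} = \sqrt{2 \cdot 565 \frac{1}{-211} + 438931} = \sqrt{2 \cdot 565 \left(- \frac{1}{211}\right) + 438931} = \sqrt{- \frac{1130}{211} + 438931} = \sqrt{\frac{92613311}{211}} = \frac{\sqrt{19541408621}}{211}$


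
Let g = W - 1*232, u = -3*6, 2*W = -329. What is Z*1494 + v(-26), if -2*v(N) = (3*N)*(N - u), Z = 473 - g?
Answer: 1298721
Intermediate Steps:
W = -329/2 (W = (1/2)*(-329) = -329/2 ≈ -164.50)
u = -18
g = -793/2 (g = -329/2 - 1*232 = -329/2 - 232 = -793/2 ≈ -396.50)
Z = 1739/2 (Z = 473 - 1*(-793/2) = 473 + 793/2 = 1739/2 ≈ 869.50)
v(N) = -3*N*(18 + N)/2 (v(N) = -3*N*(N - 1*(-18))/2 = -3*N*(N + 18)/2 = -3*N*(18 + N)/2)
Z*1494 + v(-26) = (1739/2)*1494 - 3/2*(-26)*(18 - 26) = 1299033 - 3/2*(-26)*(-8) = 1299033 - 312 = 1298721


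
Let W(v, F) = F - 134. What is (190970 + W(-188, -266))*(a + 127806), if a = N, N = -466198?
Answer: -64487363440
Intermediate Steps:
W(v, F) = -134 + F
a = -466198
(190970 + W(-188, -266))*(a + 127806) = (190970 + (-134 - 266))*(-466198 + 127806) = (190970 - 400)*(-338392) = 190570*(-338392) = -64487363440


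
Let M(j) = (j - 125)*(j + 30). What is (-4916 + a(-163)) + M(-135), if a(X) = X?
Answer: 22221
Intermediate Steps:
M(j) = (-125 + j)*(30 + j)
(-4916 + a(-163)) + M(-135) = (-4916 - 163) + (-3750 + (-135)² - 95*(-135)) = -5079 + (-3750 + 18225 + 12825) = -5079 + 27300 = 22221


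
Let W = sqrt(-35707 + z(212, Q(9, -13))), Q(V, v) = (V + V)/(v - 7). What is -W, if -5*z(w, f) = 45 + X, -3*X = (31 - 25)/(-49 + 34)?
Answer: -I*sqrt(8036106)/15 ≈ -188.99*I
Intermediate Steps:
X = 2/15 (X = -(31 - 25)/(3*(-49 + 34)) = -2/(-15) = -2*(-1)/15 = -1/3*(-2/5) = 2/15 ≈ 0.13333)
Q(V, v) = 2*V/(-7 + v) (Q(V, v) = (2*V)/(-7 + v) = 2*V/(-7 + v))
z(w, f) = -677/75 (z(w, f) = -(45 + 2/15)/5 = -1/5*677/15 = -677/75)
W = I*sqrt(8036106)/15 (W = sqrt(-35707 - 677/75) = sqrt(-2678702/75) = I*sqrt(8036106)/15 ≈ 188.99*I)
-W = -I*sqrt(8036106)/15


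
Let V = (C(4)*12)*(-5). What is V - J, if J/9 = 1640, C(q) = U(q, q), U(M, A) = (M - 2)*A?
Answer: -15240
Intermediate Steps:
U(M, A) = A*(-2 + M) (U(M, A) = (-2 + M)*A = A*(-2 + M))
C(q) = q*(-2 + q)
J = 14760 (J = 9*1640 = 14760)
V = -480 (V = ((4*(-2 + 4))*12)*(-5) = ((4*2)*12)*(-5) = (8*12)*(-5) = 96*(-5) = -480)
V - J = -480 - 1*14760 = -480 - 14760 = -15240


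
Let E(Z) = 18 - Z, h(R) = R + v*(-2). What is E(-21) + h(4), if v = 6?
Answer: 31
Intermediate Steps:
h(R) = -12 + R (h(R) = R + 6*(-2) = R - 12 = -12 + R)
E(-21) + h(4) = (18 - 1*(-21)) + (-12 + 4) = (18 + 21) - 8 = 39 - 8 = 31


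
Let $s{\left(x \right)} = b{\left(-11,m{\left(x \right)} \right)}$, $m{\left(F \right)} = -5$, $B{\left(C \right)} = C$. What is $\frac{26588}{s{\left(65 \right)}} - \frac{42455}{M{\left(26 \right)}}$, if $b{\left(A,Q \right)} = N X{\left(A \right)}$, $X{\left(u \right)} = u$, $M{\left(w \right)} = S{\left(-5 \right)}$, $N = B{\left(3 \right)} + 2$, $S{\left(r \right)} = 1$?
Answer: $- \frac{2361613}{55} \approx -42938.0$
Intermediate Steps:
$N = 5$ ($N = 3 + 2 = 5$)
$M{\left(w \right)} = 1$
$b{\left(A,Q \right)} = 5 A$
$s{\left(x \right)} = -55$ ($s{\left(x \right)} = 5 \left(-11\right) = -55$)
$\frac{26588}{s{\left(65 \right)}} - \frac{42455}{M{\left(26 \right)}} = \frac{26588}{-55} - \frac{42455}{1} = 26588 \left(- \frac{1}{55}\right) - 42455 = - \frac{26588}{55} - 42455 = - \frac{2361613}{55}$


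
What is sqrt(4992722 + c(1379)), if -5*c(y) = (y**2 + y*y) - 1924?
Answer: 2*sqrt(26452815)/5 ≈ 2057.3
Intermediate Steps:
c(y) = 1924/5 - 2*y**2/5 (c(y) = -((y**2 + y*y) - 1924)/5 = -((y**2 + y**2) - 1924)/5 = -(2*y**2 - 1924)/5 = -(-1924 + 2*y**2)/5 = 1924/5 - 2*y**2/5)
sqrt(4992722 + c(1379)) = sqrt(4992722 + (1924/5 - 2/5*1379**2)) = sqrt(4992722 + (1924/5 - 2/5*1901641)) = sqrt(4992722 + (1924/5 - 3803282/5)) = sqrt(4992722 - 3801358/5) = sqrt(21162252/5) = 2*sqrt(26452815)/5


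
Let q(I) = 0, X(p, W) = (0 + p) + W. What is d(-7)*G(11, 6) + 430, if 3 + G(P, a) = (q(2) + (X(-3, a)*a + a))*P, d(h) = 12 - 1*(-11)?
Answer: 6433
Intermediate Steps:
X(p, W) = W + p (X(p, W) = p + W = W + p)
d(h) = 23 (d(h) = 12 + 11 = 23)
G(P, a) = -3 + P*(a + a*(-3 + a)) (G(P, a) = -3 + (0 + ((a - 3)*a + a))*P = -3 + (0 + ((-3 + a)*a + a))*P = -3 + (0 + (a*(-3 + a) + a))*P = -3 + (0 + (a + a*(-3 + a)))*P = -3 + (a + a*(-3 + a))*P = -3 + P*(a + a*(-3 + a)))
d(-7)*G(11, 6) + 430 = 23*(-3 + 11*6 + 11*6*(-3 + 6)) + 430 = 23*(-3 + 66 + 11*6*3) + 430 = 23*(-3 + 66 + 198) + 430 = 23*261 + 430 = 6003 + 430 = 6433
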